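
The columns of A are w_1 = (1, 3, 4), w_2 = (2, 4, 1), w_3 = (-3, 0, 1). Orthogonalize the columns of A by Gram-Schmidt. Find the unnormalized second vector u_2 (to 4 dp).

w_1 = (1, 3, 4); ‖w_1‖ = 5.0990, so q_1 = (0.1961, 0.5883, 0.7845).
q_1·w_2 = 0.1961·2 + 0.5883·4 + 0.7845·1 = 3.5301.
u_2 = w_2 − 3.5301·q_1 = (1.3077, 1.9231, -1.7692).

u_2 = (1.3077, 1.9231, -1.7692)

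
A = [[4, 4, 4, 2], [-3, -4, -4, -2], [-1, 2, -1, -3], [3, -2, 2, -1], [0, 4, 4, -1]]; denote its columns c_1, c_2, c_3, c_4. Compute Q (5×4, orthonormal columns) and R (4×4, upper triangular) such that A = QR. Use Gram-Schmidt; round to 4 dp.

Q = [[0.6761, 0.2568, -0.3166, 0.0773], [-0.5071, -0.3424, 0.0480, -0.2148], [-0.1690, 0.3852, -0.4750, -0.7628], [0.5071, -0.5563, 0.3118, -0.5721], [0.0000, 0.5991, 0.7580, -0.1967]], R = [[5.9161, 3.3806, 5.9161, 2.3664], [0.0000, 6.6762, 3.2953, 0.0000], [0.0000, 0.0000, 2.6723, -0.3742], [0.0000, 0.0000, 0.0000, 3.6414]]

e_1 = c_1/‖c_1‖ = (4, -3, -1, 3, 0)/5.9161 = (0.6761, -0.5071, -0.1690, 0.5071, 0.0000).
r_{12} = e_1·c_2 = 3.3806.
u_2 = c_2 − 3.3806·e_1 = (1.7143, -2.2857, 2.5714, -3.7143, 4.0000).
‖u_2‖ = 6.6762, so e_2 = (0.2568, -0.3424, 0.3852, -0.5563, 0.5991).
r_{13} = e_1·c_3 = 5.9161; r_{23} = e_2·c_3 = 3.2953.
u_3 = c_3 − 5.9161·e_1 − 3.2953·e_2 = (-0.8462, 0.1282, -1.2692, 0.8333, 2.0256).
‖u_3‖ = 2.6723, so e_3 = (-0.3166, 0.0480, -0.4750, 0.3118, 0.7580).
r_{14} = e_1·c_4 = 2.3664; r_{24} = e_2·c_4 = 0.0000; r_{34} = e_3·c_4 = -0.3742.
u_4 = c_4 − 2.3664·e_1 − 0.0000·e_2 + 0.3742·e_3 = (0.2815, -0.7820, -2.7777, -2.0833, -0.7163).
‖u_4‖ = 3.6414, so e_4 = (0.0773, -0.2148, -0.7628, -0.5721, -0.1967).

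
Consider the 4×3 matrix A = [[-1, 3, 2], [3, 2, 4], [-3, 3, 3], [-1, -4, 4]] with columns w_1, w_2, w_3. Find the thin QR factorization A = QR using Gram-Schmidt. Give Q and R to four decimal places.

Q = [[-0.2236, 0.4717, 0.2029], [0.6708, 0.3741, 0.6139], [-0.6708, 0.4392, 0.3146], [-0.2236, -0.6669, 0.6950]], R = [[4.4721, -0.4472, -0.6708], [0.0000, 6.1482, 1.0898], [0.0000, 0.0000, 6.5850]]

w_1 = (-1, 3, -3, -1); ‖w_1‖ = 4.4721, so e_1 = (-0.2236, 0.6708, -0.6708, -0.2236).
e_1·w_2 = (-0.2236)·3 + 0.6708·2 + (-0.6708)·3 + (-0.2236)·(-4) = -0.4472.
u_2 = w_2 + 0.4472·e_1 = (2.9000, 2.3000, 2.7000, -4.1000).
‖u_2‖ = 6.1482, so e_2 = (0.4717, 0.3741, 0.4392, -0.6669).
e_1·w_3 = (-0.2236)·2 + 0.6708·4 + (-0.6708)·3 + (-0.2236)·4 = -0.6708; e_2·w_3 = 0.4717·2 + 0.3741·4 + 0.4392·3 + (-0.6669)·4 = 1.0898.
u_3 = w_3 + 0.6708·e_1 − 1.0898·e_2 = (1.3360, 4.0423, 2.0714, 4.5767).
‖u_3‖ = 6.5850, so e_3 = (0.2029, 0.6139, 0.3146, 0.6950).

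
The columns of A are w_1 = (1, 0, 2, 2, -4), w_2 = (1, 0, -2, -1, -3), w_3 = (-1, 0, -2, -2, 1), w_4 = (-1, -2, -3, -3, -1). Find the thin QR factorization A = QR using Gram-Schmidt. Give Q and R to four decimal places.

Q = [[0.2000, 0.1994, -0.8845, 0.0343], [0.0000, 0.0000, 0.0000, -0.9957], [0.4000, -0.7089, 0.1646, 0.0515], [0.4000, -0.4320, -0.3188, -0.0687], [-0.8000, -0.5206, -0.2983, 0.0000]], R = [[5.0000, 1.4000, -2.6000, -1.8000], [0.0000, 3.6111, 1.5619, 3.7440], [0.0000, 0.0000, 0.8948, 1.6456], [0.0000, 0.0000, 0.0000, 2.0086]]

w_1 = (1, 0, 2, 2, -4); ‖w_1‖ = 5.0000, so q_1 = (0.2000, 0.0000, 0.4000, 0.4000, -0.8000).
q_1·w_2 = 0.2000·1 + 0.0000·0 + 0.4000·(-2) + 0.4000·(-1) + (-0.8000)·(-3) = 1.4000.
u_2 = w_2 − 1.4000·q_1 = (0.7200, 0.0000, -2.5600, -1.5600, -1.8800).
‖u_2‖ = 3.6111, so q_2 = (0.1994, 0.0000, -0.7089, -0.4320, -0.5206).
q_1·w_3 = 0.2000·(-1) + 0.0000·0 + 0.4000·(-2) + 0.4000·(-2) + (-0.8000)·1 = -2.6000; q_2·w_3 = 0.1994·(-1) + 0.0000·0 + (-0.7089)·(-2) + (-0.4320)·(-2) + (-0.5206)·1 = 1.5619.
u_3 = w_3 + 2.6000·q_1 − 1.5619·q_2 = (-0.7914, 0.0000, 0.1472, -0.2853, -0.2669).
‖u_3‖ = 0.8948, so q_3 = (-0.8845, 0.0000, 0.1646, -0.3188, -0.2983).
q_1·w_4 = 0.2000·(-1) + 0.0000·(-2) + 0.4000·(-3) + 0.4000·(-3) + (-0.8000)·(-1) = -1.8000; q_2·w_4 = 0.1994·(-1) + 0.0000·(-2) + (-0.7089)·(-3) + (-0.4320)·(-3) + (-0.5206)·(-1) = 3.7440; q_3·w_4 = (-0.8845)·(-1) + 0.0000·(-2) + 0.1646·(-3) + (-0.3188)·(-3) + (-0.2983)·(-1) = 1.6456.
u_4 = w_4 + 1.8000·q_1 − 3.7440·q_2 − 1.6456·q_3 = (0.0690, -2.0000, 0.1034, -0.1379, 0.0000).
‖u_4‖ = 2.0086, so q_4 = (0.0343, -0.9957, 0.0515, -0.0687, 0.0000).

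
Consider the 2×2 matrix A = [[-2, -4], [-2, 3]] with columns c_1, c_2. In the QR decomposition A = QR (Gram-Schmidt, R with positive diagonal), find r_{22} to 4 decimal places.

c_1 = (-2, -2); ‖c_1‖ = 2.8284, so q_1 = (-0.7071, -0.7071).
q_1·c_2 = (-0.7071)·(-4) + (-0.7071)·3 = 0.7071.
u_2 = c_2 − 0.7071·q_1 = (-3.5000, 3.5000).
r_{22} = ‖u_2‖ = 4.9497.

r_{22} = 4.9497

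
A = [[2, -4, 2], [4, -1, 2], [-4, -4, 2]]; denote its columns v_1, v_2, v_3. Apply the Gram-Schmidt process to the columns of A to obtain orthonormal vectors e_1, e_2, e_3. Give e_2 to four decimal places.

e_1 = v_1/‖v_1‖ = (2, 4, -4)/6.0000 = (0.3333, 0.6667, -0.6667).
r_{12} = e_1·v_2 = 0.6667.
u_2 = v_2 − 0.6667·e_1 = (-4.2222, -1.4444, -3.5556).
‖u_2‖ = 5.7057, so e_2 = (-0.7400, -0.2532, -0.6232).

e_2 = (-0.7400, -0.2532, -0.6232)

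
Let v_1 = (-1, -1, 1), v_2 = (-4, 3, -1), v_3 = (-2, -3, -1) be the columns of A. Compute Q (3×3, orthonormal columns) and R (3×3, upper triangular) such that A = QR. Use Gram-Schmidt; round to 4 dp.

Q = [[-0.5774, -0.7845, -0.2265], [-0.5774, 0.5883, -0.5661], [0.5774, -0.1961, -0.7926]], R = [[1.7321, 0.0000, 2.3094], [0.0000, 5.0990, 0.0000], [0.0000, 0.0000, 2.9439]]

q_1 = v_1/‖v_1‖ = (-1, -1, 1)/1.7321 = (-0.5774, -0.5774, 0.5774).
r_{12} = q_1·v_2 = 0.0000.
u_2 = v_2 + 0.0000·q_1 = (-4.0000, 3.0000, -1.0000).
‖u_2‖ = 5.0990, so q_2 = (-0.7845, 0.5883, -0.1961).
r_{13} = q_1·v_3 = 2.3094; r_{23} = q_2·v_3 = 0.0000.
u_3 = v_3 − 2.3094·q_1 + 0.0000·q_2 = (-0.6667, -1.6667, -2.3333).
‖u_3‖ = 2.9439, so q_3 = (-0.2265, -0.5661, -0.7926).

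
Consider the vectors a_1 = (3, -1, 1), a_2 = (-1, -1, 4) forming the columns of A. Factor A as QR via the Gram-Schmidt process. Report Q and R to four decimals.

Q = [[0.9045, -0.3680], [-0.3015, -0.1948], [0.3015, 0.9092]], R = [[3.3166, 0.6030], [0.0000, 4.1996]]

a_1 = (3, -1, 1); ‖a_1‖ = 3.3166, so e_1 = (0.9045, -0.3015, 0.3015).
e_1·a_2 = 0.9045·(-1) + (-0.3015)·(-1) + 0.3015·4 = 0.6030.
u_2 = a_2 − 0.6030·e_1 = (-1.5455, -0.8182, 3.8182).
‖u_2‖ = 4.1996, so e_2 = (-0.3680, -0.1948, 0.9092).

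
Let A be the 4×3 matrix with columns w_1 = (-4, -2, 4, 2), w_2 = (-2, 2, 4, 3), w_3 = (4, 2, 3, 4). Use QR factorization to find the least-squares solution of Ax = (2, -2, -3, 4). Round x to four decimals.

q_1 = w_1/‖w_1‖ = (-4, -2, 4, 2)/6.3246 = (-0.6325, -0.3162, 0.6325, 0.3162).
r_{12} = q_1·w_2 = 4.1110.
u_2 = w_2 − 4.1110·q_1 = (0.6000, 3.3000, 1.4000, 1.7000).
‖u_2‖ = 4.0125, so q_2 = (0.1495, 0.8224, 0.3489, 0.4237).
r_{13} = q_1·w_3 = 0.0000; r_{23} = q_2·w_3 = 4.9844.
u_3 = w_3 + 0.0000·q_1 − 4.9844·q_2 = (3.2547, -2.0994, 1.2609, 1.8882).
‖u_3‖ = 4.4895, so q_3 = (0.7250, -0.4676, 0.2809, 0.4206).
Qᵀb = (-1.2649, -0.6978, 3.2249).
Back-substitute: x_3 = 3.2249/4.4895 = 0.7183.
x_2 = (-0.6978 − 4.9844·0.7183)/4.0125 = -1.0663.
x_1 = (-1.2649 − 4.1110·(-1.0663) + 0.0000·0.7183)/6.3246 = 0.4931.

x = (0.4931, -1.0663, 0.7183)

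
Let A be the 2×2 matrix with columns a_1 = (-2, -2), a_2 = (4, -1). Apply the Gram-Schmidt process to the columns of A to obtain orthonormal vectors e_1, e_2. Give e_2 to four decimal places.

e_2 = (0.7071, -0.7071)

e_1 = a_1/‖a_1‖ = (-2, -2)/2.8284 = (-0.7071, -0.7071).
r_{12} = e_1·a_2 = -2.1213.
u_2 = a_2 + 2.1213·e_1 = (2.5000, -2.5000).
‖u_2‖ = 3.5355, so e_2 = (0.7071, -0.7071).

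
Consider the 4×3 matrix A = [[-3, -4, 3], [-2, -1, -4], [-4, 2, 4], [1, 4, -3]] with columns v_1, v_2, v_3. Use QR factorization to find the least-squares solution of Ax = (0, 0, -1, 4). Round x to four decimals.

x = (0.0024, 0.2974, -0.2477)

q_1 = v_1/‖v_1‖ = (-3, -2, -4, 1)/5.4772 = (-0.5477, -0.3651, -0.7303, 0.1826).
r_{12} = q_1·v_2 = 1.8257.
u_2 = v_2 − 1.8257·q_1 = (-3.0000, -0.3333, 3.3333, 3.6667).
‖u_2‖ = 5.8023, so q_2 = (-0.5170, -0.0574, 0.5745, 0.6319).
r_{13} = q_1·v_3 = -3.6515; r_{23} = q_2·v_3 = -0.9192.
u_3 = v_3 + 3.6515·q_1 + 0.9192·q_2 = (0.5248, -5.3861, 1.8614, -1.7525).
‖u_3‖ = 5.9851, so q_3 = (0.0877, -0.8999, 0.3110, -0.2928).
Qᵀb = (1.4606, 1.9532, -1.4822).
Back-substitute: x_3 = -1.4822/5.9851 = -0.2477.
x_2 = (1.9532 + 0.9192·(-0.2477))/5.8023 = 0.2974.
x_1 = (1.4606 − 1.8257·0.2974 + 3.6515·(-0.2477))/5.4772 = 0.0024.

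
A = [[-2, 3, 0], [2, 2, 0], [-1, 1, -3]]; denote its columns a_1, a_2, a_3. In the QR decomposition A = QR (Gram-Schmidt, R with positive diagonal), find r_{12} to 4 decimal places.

a_1 = (-2, 2, -1); ‖a_1‖ = 3.0000, so q_1 = (-0.6667, 0.6667, -0.3333).
r_{12} = q_1·a_2 = -1.0000.

r_{12} = -1.0000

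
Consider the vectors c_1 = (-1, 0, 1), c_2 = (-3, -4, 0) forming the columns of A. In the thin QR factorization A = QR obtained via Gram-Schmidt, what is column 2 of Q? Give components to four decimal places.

q_1 = c_1/‖c_1‖ = (-1, 0, 1)/1.4142 = (-0.7071, 0.0000, 0.7071).
r_{12} = q_1·c_2 = 2.1213.
u_2 = c_2 − 2.1213·q_1 = (-1.5000, -4.0000, -1.5000).
‖u_2‖ = 4.5277, so q_2 = (-0.3313, -0.8835, -0.3313).

q_2 = (-0.3313, -0.8835, -0.3313)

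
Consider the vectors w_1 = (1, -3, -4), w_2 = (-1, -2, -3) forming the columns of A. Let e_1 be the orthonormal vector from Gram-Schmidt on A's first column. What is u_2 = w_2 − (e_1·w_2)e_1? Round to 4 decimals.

e_1 = w_1/‖w_1‖ = (1, -3, -4)/5.0990 = (0.1961, -0.5883, -0.7845).
r_{12} = e_1·w_2 = 3.3340.
u_2 = w_2 − 3.3340·e_1 = (-1.6538, -0.0385, -0.3846).

u_2 = (-1.6538, -0.0385, -0.3846)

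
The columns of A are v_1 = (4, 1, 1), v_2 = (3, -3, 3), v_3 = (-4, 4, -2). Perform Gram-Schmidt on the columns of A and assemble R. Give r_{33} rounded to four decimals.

v_1 = (4, 1, 1); ‖v_1‖ = 4.2426, so e_1 = (0.9428, 0.2357, 0.2357).
e_1·v_2 = 0.9428·3 + 0.2357·(-3) + 0.2357·3 = 2.8284.
u_2 = v_2 − 2.8284·e_1 = (0.3333, -3.6667, 2.3333).
‖u_2‖ = 4.3589, so e_2 = (0.0765, -0.8412, 0.5353).
e_1·v_3 = 0.9428·(-4) + 0.2357·4 + 0.2357·(-2) = -3.2998; e_2·v_3 = 0.0765·(-4) + (-0.8412)·4 + 0.5353·(-2) = -4.7413.
u_3 = v_3 + 3.2998·e_1 + 4.7413·e_2 = (-0.5263, 0.7895, 1.3158).
r_{33} = ‖u_3‖ = 1.6222.

r_{33} = 1.6222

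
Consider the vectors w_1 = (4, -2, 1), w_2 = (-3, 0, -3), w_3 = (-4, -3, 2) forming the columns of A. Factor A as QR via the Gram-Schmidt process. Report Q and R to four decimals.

Q = [[0.8729, -0.0529, -0.4851], [-0.4364, -0.5293, -0.7276], [0.2182, -0.8468, 0.4851]], R = [[4.5826, -3.2733, -1.7457], [0.0000, 2.6992, 0.1059], [0.0000, 0.0000, 5.0932]]

e_1 = w_1/‖w_1‖ = (4, -2, 1)/4.5826 = (0.8729, -0.4364, 0.2182).
r_{12} = e_1·w_2 = -3.2733.
u_2 = w_2 + 3.2733·e_1 = (-0.1429, -1.4286, -2.2857).
‖u_2‖ = 2.6992, so e_2 = (-0.0529, -0.5293, -0.8468).
r_{13} = e_1·w_3 = -1.7457; r_{23} = e_2·w_3 = 0.1059.
u_3 = w_3 + 1.7457·e_1 − 0.1059·e_2 = (-2.4706, -3.7059, 2.4706).
‖u_3‖ = 5.0932, so e_3 = (-0.4851, -0.7276, 0.4851).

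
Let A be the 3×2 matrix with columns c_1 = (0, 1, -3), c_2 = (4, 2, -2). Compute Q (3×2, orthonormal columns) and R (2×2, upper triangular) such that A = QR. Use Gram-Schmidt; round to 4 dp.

Q = [[0.0000, 0.9535], [0.3162, 0.2860], [-0.9487, 0.0953]], R = [[3.1623, 2.5298], [0.0000, 4.1952]]

c_1 = (0, 1, -3); ‖c_1‖ = 3.1623, so e_1 = (0.0000, 0.3162, -0.9487).
e_1·c_2 = 0.0000·4 + 0.3162·2 + (-0.9487)·(-2) = 2.5298.
u_2 = c_2 − 2.5298·e_1 = (4.0000, 1.2000, 0.4000).
‖u_2‖ = 4.1952, so e_2 = (0.9535, 0.2860, 0.0953).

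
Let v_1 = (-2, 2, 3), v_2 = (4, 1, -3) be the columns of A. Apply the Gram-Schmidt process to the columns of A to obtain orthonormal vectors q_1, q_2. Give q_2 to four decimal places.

q_2 = (0.6256, 0.7738, -0.0988)

q_1 = v_1/‖v_1‖ = (-2, 2, 3)/4.1231 = (-0.4851, 0.4851, 0.7276).
r_{12} = q_1·v_2 = -3.6380.
u_2 = v_2 + 3.6380·q_1 = (2.2353, 2.7647, -0.3529).
‖u_2‖ = 3.5728, so q_2 = (0.6256, 0.7738, -0.0988).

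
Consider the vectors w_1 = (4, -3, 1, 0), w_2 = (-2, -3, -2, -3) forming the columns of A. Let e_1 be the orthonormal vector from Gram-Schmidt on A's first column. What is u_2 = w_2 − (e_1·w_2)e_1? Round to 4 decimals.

e_1 = w_1/‖w_1‖ = (4, -3, 1, 0)/5.0990 = (0.7845, -0.5883, 0.1961, 0.0000).
r_{12} = e_1·w_2 = -0.1961.
u_2 = w_2 + 0.1961·e_1 = (-1.8462, -3.1154, -1.9615, -3.0000).

u_2 = (-1.8462, -3.1154, -1.9615, -3.0000)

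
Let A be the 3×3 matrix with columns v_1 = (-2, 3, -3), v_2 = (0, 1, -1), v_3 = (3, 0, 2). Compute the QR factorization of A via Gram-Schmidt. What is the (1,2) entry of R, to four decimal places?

r_{12} = 1.2792

q_1 = v_1/‖v_1‖ = (-2, 3, -3)/4.6904 = (-0.4264, 0.6396, -0.6396).
r_{12} = q_1·v_2 = 1.2792.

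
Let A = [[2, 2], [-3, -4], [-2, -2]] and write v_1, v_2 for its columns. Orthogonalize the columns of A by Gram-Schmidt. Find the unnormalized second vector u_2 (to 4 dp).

u_2 = (-0.3529, -0.4706, 0.3529)

v_1 = (2, -3, -2); ‖v_1‖ = 4.1231, so q_1 = (0.4851, -0.7276, -0.4851).
q_1·v_2 = 0.4851·2 + (-0.7276)·(-4) + (-0.4851)·(-2) = 4.8507.
u_2 = v_2 − 4.8507·q_1 = (-0.3529, -0.4706, 0.3529).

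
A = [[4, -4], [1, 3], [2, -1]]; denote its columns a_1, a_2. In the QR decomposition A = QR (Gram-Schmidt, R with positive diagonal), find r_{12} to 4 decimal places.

r_{12} = -3.2733

e_1 = a_1/‖a_1‖ = (4, 1, 2)/4.5826 = (0.8729, 0.2182, 0.4364).
r_{12} = e_1·a_2 = -3.2733.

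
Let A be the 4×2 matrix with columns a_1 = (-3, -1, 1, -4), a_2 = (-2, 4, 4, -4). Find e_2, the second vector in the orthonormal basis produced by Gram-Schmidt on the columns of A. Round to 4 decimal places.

e_2 = (0.0761, 0.8248, 0.5457, -0.1269)

a_1 = (-3, -1, 1, -4); ‖a_1‖ = 5.1962, so e_1 = (-0.5774, -0.1925, 0.1925, -0.7698).
e_1·a_2 = (-0.5774)·(-2) + (-0.1925)·4 + 0.1925·4 + (-0.7698)·(-4) = 4.2339.
u_2 = a_2 − 4.2339·e_1 = (0.4444, 4.8148, 3.1852, -0.7407).
‖u_2‖ = 5.8373, so e_2 = (0.0761, 0.8248, 0.5457, -0.1269).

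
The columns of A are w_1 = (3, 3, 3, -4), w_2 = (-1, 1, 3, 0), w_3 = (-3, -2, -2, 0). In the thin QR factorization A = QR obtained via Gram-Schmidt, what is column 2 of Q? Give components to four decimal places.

q_2 = (-0.5392, 0.1232, 0.7856, 0.2773)

q_1 = w_1/‖w_1‖ = (3, 3, 3, -4)/6.5574 = (0.4575, 0.4575, 0.4575, -0.6100).
r_{12} = q_1·w_2 = 1.3725.
u_2 = w_2 − 1.3725·q_1 = (-1.6279, 0.3721, 2.3721, 0.8372).
‖u_2‖ = 3.0193, so q_2 = (-0.5392, 0.1232, 0.7856, 0.2773).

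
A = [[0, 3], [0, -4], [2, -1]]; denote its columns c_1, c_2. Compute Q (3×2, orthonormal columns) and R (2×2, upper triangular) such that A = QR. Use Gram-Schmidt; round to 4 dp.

e_1 = c_1/‖c_1‖ = (0, 0, 2)/2.0000 = (0.0000, 0.0000, 1.0000).
r_{12} = e_1·c_2 = -1.0000.
u_2 = c_2 + 1.0000·e_1 = (3.0000, -4.0000, 0.0000).
‖u_2‖ = 5.0000, so e_2 = (0.6000, -0.8000, 0.0000).

Q = [[0.0000, 0.6000], [0.0000, -0.8000], [1.0000, 0.0000]], R = [[2.0000, -1.0000], [0.0000, 5.0000]]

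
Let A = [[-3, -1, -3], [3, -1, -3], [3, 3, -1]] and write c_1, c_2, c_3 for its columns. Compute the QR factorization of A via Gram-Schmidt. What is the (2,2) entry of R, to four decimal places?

c_1 = (-3, 3, 3); ‖c_1‖ = 5.1962, so e_1 = (-0.5774, 0.5774, 0.5774).
e_1·c_2 = (-0.5774)·(-1) + 0.5774·(-1) + 0.5774·3 = 1.7321.
u_2 = c_2 − 1.7321·e_1 = (0.0000, -2.0000, 2.0000).
r_{22} = ‖u_2‖ = 2.8284.

r_{22} = 2.8284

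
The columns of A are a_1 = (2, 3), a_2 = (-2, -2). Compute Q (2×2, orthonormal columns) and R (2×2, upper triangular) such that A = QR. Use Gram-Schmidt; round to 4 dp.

Q = [[0.5547, -0.8321], [0.8321, 0.5547]], R = [[3.6056, -2.7735], [0.0000, 0.5547]]

a_1 = (2, 3); ‖a_1‖ = 3.6056, so q_1 = (0.5547, 0.8321).
q_1·a_2 = 0.5547·(-2) + 0.8321·(-2) = -2.7735.
u_2 = a_2 + 2.7735·q_1 = (-0.4615, 0.3077).
‖u_2‖ = 0.5547, so q_2 = (-0.8321, 0.5547).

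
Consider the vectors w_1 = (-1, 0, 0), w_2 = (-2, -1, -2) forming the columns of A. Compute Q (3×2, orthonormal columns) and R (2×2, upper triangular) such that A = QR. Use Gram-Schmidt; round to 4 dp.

e_1 = w_1/‖w_1‖ = (-1, 0, 0)/1.0000 = (-1.0000, 0.0000, 0.0000).
r_{12} = e_1·w_2 = 2.0000.
u_2 = w_2 − 2.0000·e_1 = (0.0000, -1.0000, -2.0000).
‖u_2‖ = 2.2361, so e_2 = (0.0000, -0.4472, -0.8944).

Q = [[-1.0000, 0.0000], [0.0000, -0.4472], [0.0000, -0.8944]], R = [[1.0000, 2.0000], [0.0000, 2.2361]]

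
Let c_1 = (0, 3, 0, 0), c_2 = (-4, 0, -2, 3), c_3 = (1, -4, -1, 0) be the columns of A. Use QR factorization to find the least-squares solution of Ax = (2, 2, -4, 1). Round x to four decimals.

c_1 = (0, 3, 0, 0); ‖c_1‖ = 3.0000, so e_1 = (0.0000, 1.0000, 0.0000, 0.0000).
e_1·c_2 = 0.0000·(-4) + 1.0000·0 + 0.0000·(-2) + 0.0000·3 = 0.0000.
u_2 = c_2 + 0.0000·e_1 = (-4.0000, 0.0000, -2.0000, 3.0000).
‖u_2‖ = 5.3852, so e_2 = (-0.7428, 0.0000, -0.3714, 0.5571).
e_1·c_3 = 0.0000·1 + 1.0000·(-4) + 0.0000·(-1) + 0.0000·0 = -4.0000; e_2·c_3 = (-0.7428)·1 + 0.0000·(-4) + (-0.3714)·(-1) + 0.5571·0 = -0.3714.
u_3 = c_3 + 4.0000·e_1 + 0.3714·e_2 = (0.7241, 0.0000, -1.1379, 0.2069).
‖u_3‖ = 1.3646, so e_3 = (0.5307, 0.0000, -0.8339, 0.1516).
Qᵀb = (2.0000, 0.5571, 4.5486).
Back-substitute: x_3 = 4.5486/1.3646 = 3.3333.
x_2 = (0.5571 + 0.3714·3.3333)/5.3852 = 0.3333.
x_1 = (2.0000 + 0.0000·0.3333 + 4.0000·3.3333)/3.0000 = 5.1111.

x = (5.1111, 0.3333, 3.3333)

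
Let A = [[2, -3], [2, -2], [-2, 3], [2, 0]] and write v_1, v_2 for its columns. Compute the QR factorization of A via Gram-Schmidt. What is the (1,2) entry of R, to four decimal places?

r_{12} = -4.0000

e_1 = v_1/‖v_1‖ = (2, 2, -2, 2)/4.0000 = (0.5000, 0.5000, -0.5000, 0.5000).
r_{12} = e_1·v_2 = -4.0000.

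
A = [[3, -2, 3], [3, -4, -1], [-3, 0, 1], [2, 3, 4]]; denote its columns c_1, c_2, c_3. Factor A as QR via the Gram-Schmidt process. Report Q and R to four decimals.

Q = [[0.5388, -0.1699, 0.6318], [0.5388, -0.5752, -0.1048], [-0.5388, -0.2353, 0.7146], [0.3592, 0.7648, 0.2814]], R = [[5.5678, -2.1553, 1.9757], [0.0000, 4.9351, 2.8891], [0.0000, 0.0000, 3.8405]]

c_1 = (3, 3, -3, 2); ‖c_1‖ = 5.5678, so e_1 = (0.5388, 0.5388, -0.5388, 0.3592).
e_1·c_2 = 0.5388·(-2) + 0.5388·(-4) + (-0.5388)·0 + 0.3592·3 = -2.1553.
u_2 = c_2 + 2.1553·e_1 = (-0.8387, -2.8387, -1.1613, 3.7742).
‖u_2‖ = 4.9351, so e_2 = (-0.1699, -0.5752, -0.2353, 0.7648).
e_1·c_3 = 0.5388·3 + 0.5388·(-1) + (-0.5388)·1 + 0.3592·4 = 1.9757; e_2·c_3 = (-0.1699)·3 + (-0.5752)·(-1) + (-0.2353)·1 + 0.7648·4 = 2.8891.
u_3 = c_3 − 1.9757·e_1 − 2.8891·e_2 = (2.4265, -0.4026, 2.7444, 1.0808).
‖u_3‖ = 3.8405, so e_3 = (0.6318, -0.1048, 0.7146, 0.2814).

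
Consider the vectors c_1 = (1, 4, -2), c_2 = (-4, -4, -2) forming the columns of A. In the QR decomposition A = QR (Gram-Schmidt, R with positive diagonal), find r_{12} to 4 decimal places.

e_1 = c_1/‖c_1‖ = (1, 4, -2)/4.5826 = (0.2182, 0.8729, -0.4364).
r_{12} = e_1·c_2 = -3.4915.

r_{12} = -3.4915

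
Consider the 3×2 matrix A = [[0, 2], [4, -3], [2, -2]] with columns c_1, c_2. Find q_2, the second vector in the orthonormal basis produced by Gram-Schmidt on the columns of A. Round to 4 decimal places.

c_1 = (0, 4, 2); ‖c_1‖ = 4.4721, so q_1 = (0.0000, 0.8944, 0.4472).
q_1·c_2 = 0.0000·2 + 0.8944·(-3) + 0.4472·(-2) = -3.5777.
u_2 = c_2 + 3.5777·q_1 = (2.0000, 0.2000, -0.4000).
‖u_2‖ = 2.0494, so q_2 = (0.9759, 0.0976, -0.1952).

q_2 = (0.9759, 0.0976, -0.1952)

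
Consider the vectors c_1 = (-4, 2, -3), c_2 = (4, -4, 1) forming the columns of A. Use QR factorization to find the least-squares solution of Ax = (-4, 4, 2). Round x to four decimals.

x = (-0.9474, -1.6842)

q_1 = c_1/‖c_1‖ = (-4, 2, -3)/5.3852 = (-0.7428, 0.3714, -0.5571).
r_{12} = q_1·c_2 = -5.0138.
u_2 = c_2 + 5.0138·q_1 = (0.2759, -2.1379, -1.7931).
‖u_2‖ = 2.8039, so q_2 = (0.0984, -0.7625, -0.6395).
Qᵀb = (3.3425, -4.7224).
Back-substitute: x_2 = -4.7224/2.8039 = -1.6842.
x_1 = (3.3425 + 5.0138·(-1.6842))/5.3852 = -0.9474.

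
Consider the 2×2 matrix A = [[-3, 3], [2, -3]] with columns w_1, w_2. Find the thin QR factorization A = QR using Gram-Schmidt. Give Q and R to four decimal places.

w_1 = (-3, 2); ‖w_1‖ = 3.6056, so e_1 = (-0.8321, 0.5547).
e_1·w_2 = (-0.8321)·3 + 0.5547·(-3) = -4.1603.
u_2 = w_2 + 4.1603·e_1 = (-0.4615, -0.6923).
‖u_2‖ = 0.8321, so e_2 = (-0.5547, -0.8321).

Q = [[-0.8321, -0.5547], [0.5547, -0.8321]], R = [[3.6056, -4.1603], [0.0000, 0.8321]]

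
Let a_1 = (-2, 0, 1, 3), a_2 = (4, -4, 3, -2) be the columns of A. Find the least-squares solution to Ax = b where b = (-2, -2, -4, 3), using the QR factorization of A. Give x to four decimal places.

e_1 = a_1/‖a_1‖ = (-2, 0, 1, 3)/3.7417 = (-0.5345, 0.0000, 0.2673, 0.8018).
r_{12} = e_1·a_2 = -2.9399.
u_2 = a_2 + 2.9399·e_1 = (2.4286, -4.0000, 3.7857, 0.3571).
‖u_2‖ = 6.0297, so e_2 = (0.4028, -0.6634, 0.6278, 0.0592).
Qᵀb = (2.4054, -1.8125).
Back-substitute: x_2 = -1.8125/6.0297 = -0.3006.
x_1 = (2.4054 + 2.9399·(-0.3006))/3.7417 = 0.4067.

x = (0.4067, -0.3006)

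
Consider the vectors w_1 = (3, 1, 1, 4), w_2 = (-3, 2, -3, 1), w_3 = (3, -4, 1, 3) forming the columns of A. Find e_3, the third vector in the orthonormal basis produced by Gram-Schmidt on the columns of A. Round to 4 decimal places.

e_1 = w_1/‖w_1‖ = (3, 1, 1, 4)/5.1962 = (0.5774, 0.1925, 0.1925, 0.7698).
r_{12} = e_1·w_2 = -1.1547.
u_2 = w_2 + 1.1547·e_1 = (-2.3333, 2.2222, -2.7778, 1.8889).
‖u_2‖ = 4.6547, so e_2 = (-0.5013, 0.4774, -0.5968, 0.4058).
r_{13} = e_1·w_3 = 3.4641; r_{23} = e_2·w_3 = -2.7928.
u_3 = w_3 − 3.4641·e_1 + 2.7928·e_2 = (-0.4000, -3.3333, -1.3333, 1.4667).
‖u_3‖ = 3.8987, so e_3 = (-0.1026, -0.8550, -0.3420, 0.3762).

e_3 = (-0.1026, -0.8550, -0.3420, 0.3762)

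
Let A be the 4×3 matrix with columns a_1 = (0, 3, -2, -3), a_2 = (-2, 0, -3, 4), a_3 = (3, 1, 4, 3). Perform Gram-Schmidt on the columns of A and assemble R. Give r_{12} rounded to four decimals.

r_{12} = -1.2792

a_1 = (0, 3, -2, -3); ‖a_1‖ = 4.6904, so q_1 = (0.0000, 0.6396, -0.4264, -0.6396).
r_{12} = q_1·a_2 = -1.2792.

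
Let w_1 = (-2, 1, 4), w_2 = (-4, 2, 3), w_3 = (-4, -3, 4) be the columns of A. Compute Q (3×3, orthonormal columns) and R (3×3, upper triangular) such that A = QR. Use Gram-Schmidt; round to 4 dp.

Q = [[-0.4364, -0.7807, -0.4472], [0.2182, 0.3904, -0.8944], [0.8729, -0.4880, 0.0000]], R = [[4.5826, 4.8008, 4.5826], [0.0000, 2.4398, 0.0000], [0.0000, 0.0000, 4.4721]]

e_1 = w_1/‖w_1‖ = (-2, 1, 4)/4.5826 = (-0.4364, 0.2182, 0.8729).
r_{12} = e_1·w_2 = 4.8008.
u_2 = w_2 − 4.8008·e_1 = (-1.9048, 0.9524, -1.1905).
‖u_2‖ = 2.4398, so e_2 = (-0.7807, 0.3904, -0.4880).
r_{13} = e_1·w_3 = 4.5826; r_{23} = e_2·w_3 = 0.0000.
u_3 = w_3 − 4.5826·e_1 + 0.0000·e_2 = (-2.0000, -4.0000, 0.0000).
‖u_3‖ = 4.4721, so e_3 = (-0.4472, -0.8944, 0.0000).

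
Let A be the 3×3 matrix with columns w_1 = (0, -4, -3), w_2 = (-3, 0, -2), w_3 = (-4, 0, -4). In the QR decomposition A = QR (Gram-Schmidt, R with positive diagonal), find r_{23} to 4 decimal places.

r_{23} = 5.0353

q_1 = w_1/‖w_1‖ = (0, -4, -3)/5.0000 = (0.0000, -0.8000, -0.6000).
r_{12} = q_1·w_2 = 1.2000.
u_2 = w_2 − 1.2000·q_1 = (-3.0000, 0.9600, -1.2800).
‖u_2‖ = 3.4000, so q_2 = (-0.8824, 0.2824, -0.3765).
r_{23} = q_2·w_3 = 5.0353.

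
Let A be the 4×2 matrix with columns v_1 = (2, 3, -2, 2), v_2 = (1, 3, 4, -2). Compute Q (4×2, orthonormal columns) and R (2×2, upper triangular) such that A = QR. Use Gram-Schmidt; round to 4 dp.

Q = [[0.4364, 0.2001], [0.6547, 0.5743], [-0.4364, 0.7135], [0.4364, -0.3480]], R = [[4.5826, -0.2182], [0.0000, 5.4729]]

v_1 = (2, 3, -2, 2); ‖v_1‖ = 4.5826, so q_1 = (0.4364, 0.6547, -0.4364, 0.4364).
q_1·v_2 = 0.4364·1 + 0.6547·3 + (-0.4364)·4 + 0.4364·(-2) = -0.2182.
u_2 = v_2 + 0.2182·q_1 = (1.0952, 3.1429, 3.9048, -1.9048).
‖u_2‖ = 5.4729, so q_2 = (0.2001, 0.5743, 0.7135, -0.3480).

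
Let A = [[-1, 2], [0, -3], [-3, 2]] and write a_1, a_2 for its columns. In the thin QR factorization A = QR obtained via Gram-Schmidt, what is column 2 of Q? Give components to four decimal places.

e_2 = (0.3686, -0.9214, -0.1229)

a_1 = (-1, 0, -3); ‖a_1‖ = 3.1623, so e_1 = (-0.3162, 0.0000, -0.9487).
e_1·a_2 = (-0.3162)·2 + 0.0000·(-3) + (-0.9487)·2 = -2.5298.
u_2 = a_2 + 2.5298·e_1 = (1.2000, -3.0000, -0.4000).
‖u_2‖ = 3.2558, so e_2 = (0.3686, -0.9214, -0.1229).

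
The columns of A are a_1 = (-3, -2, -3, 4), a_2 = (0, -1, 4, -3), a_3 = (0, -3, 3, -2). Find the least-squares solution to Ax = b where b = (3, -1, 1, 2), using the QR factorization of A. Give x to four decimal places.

x = (-0.6432, -1.7307, 1.4214)

a_1 = (-3, -2, -3, 4); ‖a_1‖ = 6.1644, so e_1 = (-0.4867, -0.3244, -0.4867, 0.6489).
e_1·a_2 = (-0.4867)·0 + (-0.3244)·(-1) + (-0.4867)·4 + 0.6489·(-3) = -3.5689.
u_2 = a_2 + 3.5689·e_1 = (-1.7368, -2.1579, 2.2632, -0.6842).
‖u_2‖ = 3.6419, so e_2 = (-0.4769, -0.5925, 0.6214, -0.1879).
e_1·a_3 = (-0.4867)·0 + (-0.3244)·(-3) + (-0.4867)·3 + 0.6489·(-2) = -1.7844; e_2·a_3 = (-0.4769)·0 + (-0.5925)·(-3) + 0.6214·3 + (-0.1879)·(-2) = 4.0176.
u_3 = a_3 + 1.7844·e_1 − 4.0176·e_2 = (1.0476, -1.1984, -0.3651, -0.0873).
‖u_3‖ = 1.6354, so e_3 = (0.6406, -0.7328, -0.2232, -0.0534).
Qᵀb = (-0.3244, -0.5925, 2.3245).
Back-substitute: x_3 = 2.3245/1.6354 = 1.4214.
x_2 = (-0.5925 − 4.0176·1.4214)/3.6419 = -1.7307.
x_1 = (-0.3244 + 3.5689·(-1.7307) + 1.7844·1.4214)/6.1644 = -0.6432.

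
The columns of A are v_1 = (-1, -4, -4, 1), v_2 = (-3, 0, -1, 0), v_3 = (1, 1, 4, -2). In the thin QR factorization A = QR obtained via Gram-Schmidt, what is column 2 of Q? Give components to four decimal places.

e_2 = (-0.9551, 0.2815, -0.0603, -0.0704)

v_1 = (-1, -4, -4, 1); ‖v_1‖ = 5.8310, so e_1 = (-0.1715, -0.6860, -0.6860, 0.1715).
e_1·v_2 = (-0.1715)·(-3) + (-0.6860)·0 + (-0.6860)·(-1) + 0.1715·0 = 1.2005.
u_2 = v_2 − 1.2005·e_1 = (-2.7941, 0.8235, -0.1765, -0.2059).
‖u_2‖ = 2.9255, so e_2 = (-0.9551, 0.2815, -0.0603, -0.0704).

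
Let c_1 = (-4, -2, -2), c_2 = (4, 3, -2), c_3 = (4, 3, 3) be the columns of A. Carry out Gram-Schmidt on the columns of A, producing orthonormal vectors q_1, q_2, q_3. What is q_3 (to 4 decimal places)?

q_3 = (-0.5185, 0.8296, 0.2074)

c_1 = (-4, -2, -2); ‖c_1‖ = 4.8990, so q_1 = (-0.8165, -0.4082, -0.4082).
q_1·c_2 = (-0.8165)·4 + (-0.4082)·3 + (-0.4082)·(-2) = -3.6742.
u_2 = c_2 + 3.6742·q_1 = (1.0000, 1.5000, -3.5000).
‖u_2‖ = 3.9370, so q_2 = (0.2540, 0.3810, -0.8890).
q_1·c_3 = (-0.8165)·4 + (-0.4082)·3 + (-0.4082)·3 = -5.7155; q_2·c_3 = 0.2540·4 + 0.3810·3 + (-0.8890)·3 = -0.5080.
u_3 = c_3 + 5.7155·q_1 + 0.5080·q_2 = (-0.5376, 0.8602, 0.2151).
‖u_3‖ = 1.0370, so q_3 = (-0.5185, 0.8296, 0.2074).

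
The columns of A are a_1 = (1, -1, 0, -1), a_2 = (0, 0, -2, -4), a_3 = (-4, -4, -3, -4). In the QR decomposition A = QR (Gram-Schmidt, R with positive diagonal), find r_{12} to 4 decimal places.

a_1 = (1, -1, 0, -1); ‖a_1‖ = 1.7321, so e_1 = (0.5774, -0.5774, 0.0000, -0.5774).
r_{12} = e_1·a_2 = 2.3094.

r_{12} = 2.3094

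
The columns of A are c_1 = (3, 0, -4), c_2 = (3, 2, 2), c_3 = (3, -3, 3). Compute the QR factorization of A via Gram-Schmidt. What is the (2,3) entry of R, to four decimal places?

e_1 = c_1/‖c_1‖ = (3, 0, -4)/5.0000 = (0.6000, 0.0000, -0.8000).
r_{12} = e_1·c_2 = 0.2000.
u_2 = c_2 − 0.2000·e_1 = (2.8800, 2.0000, 2.1600).
‖u_2‖ = 4.1183, so e_2 = (0.6993, 0.4856, 0.5245).
r_{23} = e_2·c_3 = 2.2145.

r_{23} = 2.2145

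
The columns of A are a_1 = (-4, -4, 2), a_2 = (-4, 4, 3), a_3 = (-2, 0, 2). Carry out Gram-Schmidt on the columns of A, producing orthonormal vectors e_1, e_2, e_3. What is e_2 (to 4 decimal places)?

e_1 = a_1/‖a_1‖ = (-4, -4, 2)/6.0000 = (-0.6667, -0.6667, 0.3333).
r_{12} = e_1·a_2 = 1.0000.
u_2 = a_2 − 1.0000·e_1 = (-3.3333, 4.6667, 2.6667).
‖u_2‖ = 6.3246, so e_2 = (-0.5270, 0.7379, 0.4216).

e_2 = (-0.5270, 0.7379, 0.4216)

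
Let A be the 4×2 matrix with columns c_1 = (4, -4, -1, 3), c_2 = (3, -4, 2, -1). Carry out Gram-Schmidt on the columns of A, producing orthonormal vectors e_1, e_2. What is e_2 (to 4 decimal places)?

c_1 = (4, -4, -1, 3); ‖c_1‖ = 6.4807, so e_1 = (0.6172, -0.6172, -0.1543, 0.4629).
e_1·c_2 = 0.6172·3 + (-0.6172)·(-4) + (-0.1543)·2 + 0.4629·(-1) = 3.5490.
u_2 = c_2 − 3.5490·e_1 = (0.8095, -1.8095, 2.5476, -2.6429).
‖u_2‖ = 4.1719, so e_2 = (0.1940, -0.4337, 0.6107, -0.6335).

e_2 = (0.1940, -0.4337, 0.6107, -0.6335)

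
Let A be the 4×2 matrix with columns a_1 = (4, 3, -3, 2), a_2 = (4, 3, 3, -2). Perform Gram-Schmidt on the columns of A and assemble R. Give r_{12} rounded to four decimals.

a_1 = (4, 3, -3, 2); ‖a_1‖ = 6.1644, so q_1 = (0.6489, 0.4867, -0.4867, 0.3244).
r_{12} = q_1·a_2 = 1.9467.

r_{12} = 1.9467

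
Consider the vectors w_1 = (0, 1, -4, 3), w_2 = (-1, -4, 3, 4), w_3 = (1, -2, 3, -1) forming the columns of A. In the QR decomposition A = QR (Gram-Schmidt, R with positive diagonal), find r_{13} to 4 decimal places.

w_1 = (0, 1, -4, 3); ‖w_1‖ = 5.0990, so e_1 = (0.0000, 0.1961, -0.7845, 0.5883).
r_{13} = e_1·w_3 = -3.3340.

r_{13} = -3.3340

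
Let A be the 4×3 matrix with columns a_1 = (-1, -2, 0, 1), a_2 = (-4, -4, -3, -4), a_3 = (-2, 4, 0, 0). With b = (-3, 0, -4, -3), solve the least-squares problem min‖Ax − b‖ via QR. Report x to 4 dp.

x = (-0.6074, 0.7770, 0.4286)

a_1 = (-1, -2, 0, 1); ‖a_1‖ = 2.4495, so e_1 = (-0.4082, -0.8165, 0.0000, 0.4082).
e_1·a_2 = (-0.4082)·(-4) + (-0.8165)·(-4) + 0.0000·(-3) + 0.4082·(-4) = 3.2660.
u_2 = a_2 − 3.2660·e_1 = (-2.6667, -1.3333, -3.0000, -5.3333).
‖u_2‖ = 6.8069, so e_2 = (-0.3918, -0.1959, -0.4407, -0.7835).
e_1·a_3 = (-0.4082)·(-2) + (-0.8165)·4 + 0.0000·0 + 0.4082·0 = -2.4495; e_2·a_3 = (-0.3918)·(-2) + (-0.1959)·4 + (-0.4407)·0 + (-0.7835)·0 = 0.0000.
u_3 = a_3 + 2.4495·e_1 − 0.0000·e_2 = (-3.0000, 2.0000, 0.0000, 1.0000).
‖u_3‖ = 3.7417, so e_3 = (-0.8018, 0.5345, 0.0000, 0.2673).
Qᵀb = (0.0000, 5.2888, 1.6036).
Back-substitute: x_3 = 1.6036/3.7417 = 0.4286.
x_2 = (5.2888 − 0.0000·0.4286)/6.8069 = 0.7770.
x_1 = (0.0000 − 3.2660·0.7770 + 2.4495·0.4286)/2.4495 = -0.6074.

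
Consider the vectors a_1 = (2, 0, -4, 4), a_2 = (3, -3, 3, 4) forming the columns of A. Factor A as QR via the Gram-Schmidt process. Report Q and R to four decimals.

q_1 = a_1/‖a_1‖ = (2, 0, -4, 4)/6.0000 = (0.3333, 0.0000, -0.6667, 0.6667).
r_{12} = q_1·a_2 = 1.6667.
u_2 = a_2 − 1.6667·q_1 = (2.4444, -3.0000, 4.1111, 2.8889).
‖u_2‖ = 6.3421, so q_2 = (0.3854, -0.4730, 0.6482, 0.4555).

Q = [[0.3333, 0.3854], [0.0000, -0.4730], [-0.6667, 0.6482], [0.6667, 0.4555]], R = [[6.0000, 1.6667], [0.0000, 6.3421]]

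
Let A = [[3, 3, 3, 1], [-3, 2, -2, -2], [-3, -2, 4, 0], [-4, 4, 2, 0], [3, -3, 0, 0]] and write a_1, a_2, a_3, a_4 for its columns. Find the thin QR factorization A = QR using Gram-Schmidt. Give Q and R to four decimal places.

q_1 = a_1/‖a_1‖ = (3, -3, -3, -4, 3)/7.2111 = (0.4160, -0.4160, -0.4160, -0.5547, 0.4160).
r_{12} = q_1·a_2 = -2.2188.
u_2 = a_2 + 2.2188·q_1 = (3.9231, 1.0769, -2.9231, 2.7692, -2.0769).
‖u_2‖ = 6.0891, so q_2 = (0.6443, 0.1769, -0.4801, 0.4548, -0.3411).
r_{13} = q_1·a_3 = -0.6934; r_{23} = q_2·a_3 = 0.5685.
u_3 = a_3 + 0.6934·q_1 − 0.5685·q_2 = (2.9222, -2.3890, 3.9844, 1.3568, 0.4824).
‖u_3‖ = 5.6742, so q_3 = (0.5150, -0.4210, 0.7022, 0.2391, 0.0850).
r_{14} = q_1·a_4 = 1.2481; r_{24} = q_2·a_4 = 0.2906; r_{34} = q_3·a_4 = 1.3571.
u_4 = a_4 − 1.2481·q_1 − 0.2906·q_2 − 1.3571·q_3 = (-0.4053, -0.9608, -0.2942, 0.2357, -0.5355).
‖u_4‖ = 1.2314, so q_4 = (-0.3292, -0.7803, -0.2389, 0.1914, -0.4349).

Q = [[0.4160, 0.6443, 0.5150, -0.3292], [-0.4160, 0.1769, -0.4210, -0.7803], [-0.4160, -0.4801, 0.7022, -0.2389], [-0.5547, 0.4548, 0.2391, 0.1914], [0.4160, -0.3411, 0.0850, -0.4349]], R = [[7.2111, -2.2188, -0.6934, 1.2481], [0.0000, 6.0891, 0.5685, 0.2906], [0.0000, 0.0000, 5.6742, 1.3571], [0.0000, 0.0000, 0.0000, 1.2314]]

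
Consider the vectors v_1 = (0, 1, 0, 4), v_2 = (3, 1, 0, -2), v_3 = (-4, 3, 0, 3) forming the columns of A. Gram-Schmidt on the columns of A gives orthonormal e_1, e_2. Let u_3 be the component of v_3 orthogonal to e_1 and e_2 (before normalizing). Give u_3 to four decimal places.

u_3 = (-1.6190, 3.2381, 0.0000, -0.8095)

v_1 = (0, 1, 0, 4); ‖v_1‖ = 4.1231, so e_1 = (0.0000, 0.2425, 0.0000, 0.9701).
e_1·v_2 = 0.0000·3 + 0.2425·1 + 0.0000·0 + 0.9701·(-2) = -1.6977.
u_2 = v_2 + 1.6977·e_1 = (3.0000, 1.4118, 0.0000, -0.3529).
‖u_2‖ = 3.3343, so e_2 = (0.8997, 0.4234, 0.0000, -0.1059).
e_1·v_3 = 0.0000·(-4) + 0.2425·3 + 0.0000·0 + 0.9701·3 = 3.6380; e_2·v_3 = 0.8997·(-4) + 0.4234·3 + 0.0000·0 + (-0.1059)·3 = -2.6463.
u_3 = v_3 − 3.6380·e_1 + 2.6463·e_2 = (-1.6190, 3.2381, 0.0000, -0.8095).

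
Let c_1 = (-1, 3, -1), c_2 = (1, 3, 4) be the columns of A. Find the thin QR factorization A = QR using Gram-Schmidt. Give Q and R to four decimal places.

Q = [[-0.3015, 0.2752], [0.9045, 0.3853], [-0.3015, 0.8808]], R = [[3.3166, 1.2060], [0.0000, 4.9543]]

q_1 = c_1/‖c_1‖ = (-1, 3, -1)/3.3166 = (-0.3015, 0.9045, -0.3015).
r_{12} = q_1·c_2 = 1.2060.
u_2 = c_2 − 1.2060·q_1 = (1.3636, 1.9091, 4.3636).
‖u_2‖ = 4.9543, so q_2 = (0.2752, 0.3853, 0.8808).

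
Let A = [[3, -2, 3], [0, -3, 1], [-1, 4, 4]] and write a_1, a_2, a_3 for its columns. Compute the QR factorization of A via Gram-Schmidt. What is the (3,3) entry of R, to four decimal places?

a_1 = (3, 0, -1); ‖a_1‖ = 3.1623, so e_1 = (0.9487, 0.0000, -0.3162).
e_1·a_2 = 0.9487·(-2) + 0.0000·(-3) + (-0.3162)·4 = -3.1623.
u_2 = a_2 + 3.1623·e_1 = (1.0000, -3.0000, 3.0000).
‖u_2‖ = 4.3589, so e_2 = (0.2294, -0.6882, 0.6882).
e_1·a_3 = 0.9487·3 + 0.0000·1 + (-0.3162)·4 = 1.5811; e_2·a_3 = 0.2294·3 + (-0.6882)·1 + 0.6882·4 = 2.7530.
u_3 = a_3 − 1.5811·e_1 − 2.7530·e_2 = (0.8684, 2.8947, 2.6053).
r_{33} = ‖u_3‖ = 3.9901.

r_{33} = 3.9901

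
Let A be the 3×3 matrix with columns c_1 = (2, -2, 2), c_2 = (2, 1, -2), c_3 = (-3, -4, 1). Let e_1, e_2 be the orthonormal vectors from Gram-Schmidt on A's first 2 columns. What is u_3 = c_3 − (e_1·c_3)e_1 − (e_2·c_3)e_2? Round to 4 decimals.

c_1 = (2, -2, 2); ‖c_1‖ = 3.4641, so e_1 = (0.5774, -0.5774, 0.5774).
e_1·c_2 = 0.5774·2 + (-0.5774)·1 + 0.5774·(-2) = -0.5774.
u_2 = c_2 + 0.5774·e_1 = (2.3333, 0.6667, -1.6667).
‖u_2‖ = 2.9439, so e_2 = (0.7926, 0.2265, -0.5661).
e_1·c_3 = 0.5774·(-3) + (-0.5774)·(-4) + 0.5774·1 = 1.1547; e_2·c_3 = 0.7926·(-3) + 0.2265·(-4) + (-0.5661)·1 = -3.8497.
u_3 = c_3 − 1.1547·e_1 + 3.8497·e_2 = (-0.6154, -2.4615, -1.8462).

u_3 = (-0.6154, -2.4615, -1.8462)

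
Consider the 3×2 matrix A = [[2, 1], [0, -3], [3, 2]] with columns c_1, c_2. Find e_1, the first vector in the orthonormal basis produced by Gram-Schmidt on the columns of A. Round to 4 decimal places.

c_1 = (2, 0, 3); ‖c_1‖ = 3.6056, so e_1 = (0.5547, 0.0000, 0.8321).

e_1 = (0.5547, 0.0000, 0.8321)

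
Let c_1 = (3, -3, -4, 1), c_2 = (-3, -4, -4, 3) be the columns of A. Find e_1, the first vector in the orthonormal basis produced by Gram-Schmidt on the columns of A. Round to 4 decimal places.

c_1 = (3, -3, -4, 1); ‖c_1‖ = 5.9161, so e_1 = (0.5071, -0.5071, -0.6761, 0.1690).

e_1 = (0.5071, -0.5071, -0.6761, 0.1690)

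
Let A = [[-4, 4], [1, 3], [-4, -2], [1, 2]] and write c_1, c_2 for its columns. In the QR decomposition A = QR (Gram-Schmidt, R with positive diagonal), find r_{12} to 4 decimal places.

r_{12} = -0.5145

c_1 = (-4, 1, -4, 1); ‖c_1‖ = 5.8310, so q_1 = (-0.6860, 0.1715, -0.6860, 0.1715).
r_{12} = q_1·c_2 = -0.5145.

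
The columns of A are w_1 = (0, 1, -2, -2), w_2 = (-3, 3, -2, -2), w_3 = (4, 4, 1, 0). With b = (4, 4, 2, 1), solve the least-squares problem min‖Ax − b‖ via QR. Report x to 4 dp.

x = (-0.5775, 0.0960, 1.0711)

w_1 = (0, 1, -2, -2); ‖w_1‖ = 3.0000, so e_1 = (0.0000, 0.3333, -0.6667, -0.6667).
e_1·w_2 = 0.0000·(-3) + 0.3333·3 + (-0.6667)·(-2) + (-0.6667)·(-2) = 3.6667.
u_2 = w_2 − 3.6667·e_1 = (-3.0000, 1.7778, 0.4444, 0.4444).
‖u_2‖ = 3.5434, so e_2 = (-0.8466, 0.5017, 0.1254, 0.1254).
e_1·w_3 = 0.0000·4 + 0.3333·4 + (-0.6667)·1 + (-0.6667)·0 = 0.6667; e_2·w_3 = (-0.8466)·4 + 0.5017·4 + 0.1254·1 + 0.1254·0 = -1.2543.
u_3 = w_3 − 0.6667·e_1 + 1.2543·e_2 = (2.9381, 4.4071, 1.6018, 0.6018).
‖u_3‖ = 5.5662, so e_3 = (0.5278, 0.7918, 0.2878, 0.1081).
Qᵀb = (-0.6667, -1.0034, 5.9621).
Back-substitute: x_3 = 5.9621/5.5662 = 1.0711.
x_2 = (-1.0034 + 1.2543·1.0711)/3.5434 = 0.0960.
x_1 = (-0.6667 − 3.6667·0.0960 − 0.6667·1.0711)/3.0000 = -0.5775.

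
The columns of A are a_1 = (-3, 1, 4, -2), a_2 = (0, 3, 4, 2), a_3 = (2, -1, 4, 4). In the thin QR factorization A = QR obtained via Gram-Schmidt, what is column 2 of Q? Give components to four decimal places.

e_2 = (0.3235, 0.5392, 0.4313, 0.6470)

e_1 = a_1/‖a_1‖ = (-3, 1, 4, -2)/5.4772 = (-0.5477, 0.1826, 0.7303, -0.3651).
r_{12} = e_1·a_2 = 2.7386.
u_2 = a_2 − 2.7386·e_1 = (1.5000, 2.5000, 2.0000, 3.0000).
‖u_2‖ = 4.6368, so e_2 = (0.3235, 0.5392, 0.4313, 0.6470).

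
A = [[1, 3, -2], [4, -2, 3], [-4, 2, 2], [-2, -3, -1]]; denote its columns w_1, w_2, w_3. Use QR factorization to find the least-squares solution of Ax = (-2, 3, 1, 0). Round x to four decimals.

w_1 = (1, 4, -4, -2); ‖w_1‖ = 6.0828, so e_1 = (0.1644, 0.6576, -0.6576, -0.3288).
e_1·w_2 = 0.1644·3 + 0.6576·(-2) + (-0.6576)·2 + (-0.3288)·(-3) = -1.1508.
u_2 = w_2 + 1.1508·e_1 = (3.1892, -1.2432, 1.2432, -3.3784).
‖u_2‖ = 4.9675, so e_2 = (0.6420, -0.2503, 0.2503, -0.6801).
e_1·w_3 = 0.1644·(-2) + 0.6576·3 + (-0.6576)·2 + (-0.3288)·(-1) = 0.6576; e_2·w_3 = 0.6420·(-2) + (-0.2503)·3 + 0.2503·2 + (-0.6801)·(-1) = -0.8542.
u_3 = w_3 − 0.6576·e_1 + 0.8542·e_2 = (-1.5597, 2.3538, 2.6462, -1.3647).
‖u_3‖ = 4.1034, so e_3 = (-0.3801, 0.5736, 0.6449, -0.3326).
Qᵀb = (0.9864, -1.7846, 3.1259).
Back-substitute: x_3 = 3.1259/4.1034 = 0.7618.
x_2 = (-1.7846 + 0.8542·0.7618)/4.9675 = -0.2283.
x_1 = (0.9864 + 1.1508·(-0.2283) − 0.6576·0.7618)/6.0828 = 0.0366.

x = (0.0366, -0.2283, 0.7618)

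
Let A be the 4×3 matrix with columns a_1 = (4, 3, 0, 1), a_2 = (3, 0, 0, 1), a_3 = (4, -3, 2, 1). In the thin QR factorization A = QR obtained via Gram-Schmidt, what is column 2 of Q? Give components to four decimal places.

e_2 = (0.5345, -0.8018, 0.0000, 0.2673)

a_1 = (4, 3, 0, 1); ‖a_1‖ = 5.0990, so e_1 = (0.7845, 0.5883, 0.0000, 0.1961).
e_1·a_2 = 0.7845·3 + 0.5883·0 + 0.0000·0 + 0.1961·1 = 2.5495.
u_2 = a_2 − 2.5495·e_1 = (1.0000, -1.5000, 0.0000, 0.5000).
‖u_2‖ = 1.8708, so e_2 = (0.5345, -0.8018, 0.0000, 0.2673).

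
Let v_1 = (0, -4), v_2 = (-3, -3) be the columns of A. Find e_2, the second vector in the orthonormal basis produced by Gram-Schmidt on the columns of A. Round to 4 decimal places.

e_2 = (-1.0000, 0.0000)

v_1 = (0, -4); ‖v_1‖ = 4.0000, so e_1 = (0.0000, -1.0000).
e_1·v_2 = 0.0000·(-3) + (-1.0000)·(-3) = 3.0000.
u_2 = v_2 − 3.0000·e_1 = (-3.0000, 0.0000).
‖u_2‖ = 3.0000, so e_2 = (-1.0000, 0.0000).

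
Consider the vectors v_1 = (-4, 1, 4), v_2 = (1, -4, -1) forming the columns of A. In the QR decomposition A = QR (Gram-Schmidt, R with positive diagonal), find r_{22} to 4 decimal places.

r_{22} = 3.6927

v_1 = (-4, 1, 4); ‖v_1‖ = 5.7446, so q_1 = (-0.6963, 0.1741, 0.6963).
q_1·v_2 = (-0.6963)·1 + 0.1741·(-4) + 0.6963·(-1) = -2.0889.
u_2 = v_2 + 2.0889·q_1 = (-0.4545, -3.6364, 0.4545).
r_{22} = ‖u_2‖ = 3.6927.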